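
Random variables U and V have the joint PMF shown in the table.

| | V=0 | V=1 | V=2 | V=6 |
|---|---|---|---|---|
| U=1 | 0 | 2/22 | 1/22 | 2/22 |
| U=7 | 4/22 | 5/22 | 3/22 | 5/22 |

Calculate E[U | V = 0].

7

P(V = 0) = 2/11.
Summing U·P(U=x,V=y) over the conditioning event gives 14/11.
E[U | V = 0] = (14/11) / (2/11) = 7.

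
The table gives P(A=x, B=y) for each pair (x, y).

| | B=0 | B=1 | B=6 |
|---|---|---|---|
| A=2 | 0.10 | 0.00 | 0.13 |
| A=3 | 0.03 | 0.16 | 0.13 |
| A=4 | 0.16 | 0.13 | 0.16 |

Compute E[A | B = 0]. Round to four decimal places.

3.2069

P(B = 0) = 0.29.
Σ A·P over the event = 2·(0.10) + 3·(0.03) + 4·(0.16) = 0.93.
E[A | B = 0] = (0.93) / (0.29) = 3.2069.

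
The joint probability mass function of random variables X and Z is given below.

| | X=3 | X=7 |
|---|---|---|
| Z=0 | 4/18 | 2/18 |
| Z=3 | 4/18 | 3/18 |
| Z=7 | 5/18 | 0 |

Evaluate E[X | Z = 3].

33/7

P(Z = 3) = 7/18.
Summing X·P(X=x,Z=y) over the conditioning event gives 11/6.
E[X | Z = 3] = (11/6) / (7/18) = 33/7.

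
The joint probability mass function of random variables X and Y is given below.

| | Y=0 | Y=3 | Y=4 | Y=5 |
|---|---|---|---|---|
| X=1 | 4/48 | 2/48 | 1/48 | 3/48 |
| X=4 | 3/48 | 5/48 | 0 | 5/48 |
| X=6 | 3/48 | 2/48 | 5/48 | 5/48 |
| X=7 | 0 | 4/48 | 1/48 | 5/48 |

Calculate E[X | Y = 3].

62/13

P(Y = 3) = 13/48.
Σ X·P over the event = 1·(2/48) + 4·(5/48) + 6·(2/48) + 7·(4/48) = 31/24.
E[X | Y = 3] = (31/24) / (13/48) = 62/13.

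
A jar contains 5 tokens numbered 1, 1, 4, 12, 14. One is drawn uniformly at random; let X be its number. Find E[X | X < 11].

2

P(X < 11) = 3/5.
Σ over the event: 1·2/5 + 4·1/5 = 6/5.
E[X | X < 11] = (6/5) / (3/5) = 2.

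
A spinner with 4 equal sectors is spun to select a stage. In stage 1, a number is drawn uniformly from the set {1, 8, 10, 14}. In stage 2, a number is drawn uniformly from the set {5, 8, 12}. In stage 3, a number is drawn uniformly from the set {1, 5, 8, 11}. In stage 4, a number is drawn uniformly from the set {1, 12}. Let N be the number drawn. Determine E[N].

E[N | stage 1] = (1+8+10+14)/4 = 33/4.
E[N | stage 2] = (5+8+12)/3 = 25/3.
E[N | stage 3] = (1+5+8+11)/4 = 25/4.
E[N | stage 4] = (1+12)/2 = 13/2.
By the law of total expectation,
E[N] = (1/4)·(33/4) + (1/4)·(25/3) + (1/4)·(25/4) + (1/4)·(13/2) = 22/3.

22/3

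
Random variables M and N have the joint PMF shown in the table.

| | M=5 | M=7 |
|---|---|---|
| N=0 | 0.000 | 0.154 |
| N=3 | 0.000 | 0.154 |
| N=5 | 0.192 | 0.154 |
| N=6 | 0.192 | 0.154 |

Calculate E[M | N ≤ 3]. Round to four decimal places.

7.0000

P(N ≤ 3) = 0.308.
Σ M·P over the event = 7·(0.154) + 7·(0.154) = 2.156.
E[M | N ≤ 3] = (2.156) / (0.308) = 7.0000.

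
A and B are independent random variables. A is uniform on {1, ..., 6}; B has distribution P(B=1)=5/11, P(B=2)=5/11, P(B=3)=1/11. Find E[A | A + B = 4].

26/11

P(A + B = 4) = 1/6.
Summing A·P(x,y) over outcomes with A + B = 4 gives 13/33.
E[A | A + B = 4] = (13/33) / (1/6) = 26/11.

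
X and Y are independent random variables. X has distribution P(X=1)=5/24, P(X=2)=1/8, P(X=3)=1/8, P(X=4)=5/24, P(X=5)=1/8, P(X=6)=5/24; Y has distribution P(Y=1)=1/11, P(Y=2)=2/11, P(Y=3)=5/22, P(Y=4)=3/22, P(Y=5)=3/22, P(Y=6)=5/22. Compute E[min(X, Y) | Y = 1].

1

P(Y = 1) = 1/11.
Summing min(X,Y)·P(x,y) over outcomes with Y = 1 gives 1/11.
E[min(X, Y) | Y = 1] = (1/11) / (1/11) = 1.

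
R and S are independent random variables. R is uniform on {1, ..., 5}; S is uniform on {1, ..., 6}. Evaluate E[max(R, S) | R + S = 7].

Outcomes with R + S = 7: (1,6), (2,5), (3,4), (4,3), (5,2), each with probability 1/30.
E[max(R, S) | R + S = 7] = (6 + 5 + 4 + 4 + 5) / 5 = 24/5.

24/5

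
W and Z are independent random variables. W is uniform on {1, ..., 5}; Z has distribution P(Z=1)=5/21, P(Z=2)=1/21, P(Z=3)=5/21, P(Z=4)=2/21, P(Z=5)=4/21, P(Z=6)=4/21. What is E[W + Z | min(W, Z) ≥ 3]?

127/15

P(min(W, Z) ≥ 3) = 3/7.
Summing (W+Z)·P(x,y) over outcomes with min(W, Z) ≥ 3 gives 127/35.
E[W + Z | min(W, Z) ≥ 3] = (127/35) / (3/7) = 127/15.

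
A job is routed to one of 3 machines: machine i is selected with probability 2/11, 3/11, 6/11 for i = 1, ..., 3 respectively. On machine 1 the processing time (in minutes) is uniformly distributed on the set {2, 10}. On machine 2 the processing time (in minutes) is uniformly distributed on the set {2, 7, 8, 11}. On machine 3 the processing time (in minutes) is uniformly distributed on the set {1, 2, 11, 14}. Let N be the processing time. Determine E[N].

E[N | machine 1] = (2+10)/2 = 6.
E[N | machine 2] = (2+7+8+11)/4 = 7.
E[N | machine 3] = (1+2+11+14)/4 = 7.
By the law of total expectation,
E[N] = (2/11)·(6) + (3/11)·(7) + (6/11)·(7) = 75/11.

75/11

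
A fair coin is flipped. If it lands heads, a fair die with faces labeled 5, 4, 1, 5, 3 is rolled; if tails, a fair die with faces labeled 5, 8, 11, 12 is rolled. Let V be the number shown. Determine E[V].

63/10

E[V | heads] = (5+4+1+5+3)/5 = 18/5.
E[V | tails] = (5+8+11+12)/4 = 9.
By the law of total expectation,
E[V] = (1/2)·(18/5) + (1/2)·(9) = 63/10.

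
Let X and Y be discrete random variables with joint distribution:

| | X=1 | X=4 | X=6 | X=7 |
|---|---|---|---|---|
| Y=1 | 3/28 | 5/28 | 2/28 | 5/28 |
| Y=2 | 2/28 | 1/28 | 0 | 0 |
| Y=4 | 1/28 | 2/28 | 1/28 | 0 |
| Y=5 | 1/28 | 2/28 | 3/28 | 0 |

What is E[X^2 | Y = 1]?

80/3

P(Y = 1) = 15/28.
Σ X^2·P over the event = 1·(3/28) + 16·(5/28) + 36·(2/28) + 49·(5/28) = 100/7.
E[X^2 | Y = 1] = (100/7) / (15/28) = 80/3.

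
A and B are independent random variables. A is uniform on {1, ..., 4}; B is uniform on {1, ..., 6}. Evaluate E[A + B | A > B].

Outcomes with A > B: (2,1), (3,1), (3,2), (4,1), (4,2), (4,3), each with probability 1/24.
E[A + B | A > B] = (3 + 4 + 5 + 5 + 6 + 7) / 6 = 5.

5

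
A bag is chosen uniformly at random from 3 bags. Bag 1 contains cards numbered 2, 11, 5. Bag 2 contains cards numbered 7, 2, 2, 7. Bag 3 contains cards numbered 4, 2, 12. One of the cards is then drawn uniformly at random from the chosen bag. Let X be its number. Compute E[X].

E[X | bag 1] = (2+11+5)/3 = 6.
E[X | bag 2] = (7+2+2+7)/4 = 9/2.
E[X | bag 3] = (4+2+12)/3 = 6.
By the law of total expectation,
E[X] = (1/3)·(6) + (1/3)·(9/2) + (1/3)·(6) = 11/2.

11/2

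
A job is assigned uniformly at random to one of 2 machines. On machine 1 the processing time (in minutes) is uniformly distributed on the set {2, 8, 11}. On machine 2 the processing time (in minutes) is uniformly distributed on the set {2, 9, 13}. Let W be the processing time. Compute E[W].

15/2

E[W | machine 1] = (2+8+11)/3 = 7.
E[W | machine 2] = (2+9+13)/3 = 8.
E[W] = (1/2)·(7) + (1/2)·(8) = 15/2.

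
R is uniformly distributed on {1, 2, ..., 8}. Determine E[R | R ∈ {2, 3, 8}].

P(R ∈ {2, 3, 8}) = 3/8.
Σ over the event: 2·1/8 + 3·1/8 + 8·1/8 = 13/8.
E[R | R ∈ {2, 3, 8}] = (13/8) / (3/8) = 13/3.

13/3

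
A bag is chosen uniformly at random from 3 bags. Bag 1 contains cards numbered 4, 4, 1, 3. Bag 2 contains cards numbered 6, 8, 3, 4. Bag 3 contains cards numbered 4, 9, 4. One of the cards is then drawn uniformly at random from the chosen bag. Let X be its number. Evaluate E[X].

167/36

E[X | bag 1] = (4+4+1+3)/4 = 3.
E[X | bag 2] = (6+8+3+4)/4 = 21/4.
E[X | bag 3] = (4+9+4)/3 = 17/3.
E[X] = (1/3)·(3) + (1/3)·(21/4) + (1/3)·(17/3) = 167/36.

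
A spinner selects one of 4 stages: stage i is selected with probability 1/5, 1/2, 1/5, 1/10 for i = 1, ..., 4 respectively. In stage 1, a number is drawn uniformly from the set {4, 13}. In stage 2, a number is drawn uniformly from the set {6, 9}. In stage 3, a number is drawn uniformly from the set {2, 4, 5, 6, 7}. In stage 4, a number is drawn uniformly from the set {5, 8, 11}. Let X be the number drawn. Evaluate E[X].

721/100

E[X | stage 1] = (4+13)/2 = 17/2.
E[X | stage 2] = (6+9)/2 = 15/2.
E[X | stage 3] = (2+4+5+6+7)/5 = 24/5.
E[X | stage 4] = (5+8+11)/3 = 8.
E[X] = (1/5)·(17/2) + (1/2)·(15/2) + (1/5)·(24/5) + (1/10)·(8) = 721/100.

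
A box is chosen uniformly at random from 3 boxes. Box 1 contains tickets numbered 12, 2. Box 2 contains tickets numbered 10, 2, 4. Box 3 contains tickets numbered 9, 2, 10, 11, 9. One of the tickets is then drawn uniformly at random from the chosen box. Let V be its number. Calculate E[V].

E[V | box 1] = (12+2)/2 = 7.
E[V | box 2] = (10+2+4)/3 = 16/3.
E[V | box 3] = (9+2+10+11+9)/5 = 41/5.
By the law of total expectation,
E[V] = (1/3)·(7) + (1/3)·(16/3) + (1/3)·(41/5) = 308/45.

308/45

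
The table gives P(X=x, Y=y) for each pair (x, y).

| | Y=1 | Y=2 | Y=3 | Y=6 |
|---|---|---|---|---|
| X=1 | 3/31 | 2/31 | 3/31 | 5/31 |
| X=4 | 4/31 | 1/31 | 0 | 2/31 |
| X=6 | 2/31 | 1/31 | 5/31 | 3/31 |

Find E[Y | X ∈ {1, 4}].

16/5

P(X ∈ {1, 4}) = 20/31.
Σ Y·P over the event = 1·(3/31) + 2·(2/31) + 3·(3/31) + 6·(5/31) + 1·(4/31) + 2·(1/31) + 6·(2/31) = 64/31.
E[Y | X ∈ {1, 4}] = (64/31) / (20/31) = 16/5.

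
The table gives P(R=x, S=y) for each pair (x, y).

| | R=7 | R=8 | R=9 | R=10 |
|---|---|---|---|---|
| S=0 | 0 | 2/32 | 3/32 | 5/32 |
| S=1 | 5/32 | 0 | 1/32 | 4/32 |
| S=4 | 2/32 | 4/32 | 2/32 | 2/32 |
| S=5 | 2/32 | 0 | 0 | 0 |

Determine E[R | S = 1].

42/5

P(S = 1) = 5/16.
Σ R·P over the event = 7·(5/32) + 9·(1/32) + 10·(4/32) = 21/8.
E[R | S = 1] = (21/8) / (5/16) = 42/5.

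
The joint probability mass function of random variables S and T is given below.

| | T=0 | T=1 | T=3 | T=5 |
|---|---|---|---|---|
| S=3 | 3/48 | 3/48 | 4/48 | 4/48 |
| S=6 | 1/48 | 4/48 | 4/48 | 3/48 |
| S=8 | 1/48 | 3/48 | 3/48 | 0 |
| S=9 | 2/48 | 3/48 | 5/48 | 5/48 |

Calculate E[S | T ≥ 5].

P(T ≥ 5) = 1/4.
Σ S·P over the event = 3·(4/48) + 6·(3/48) + 9·(5/48) = 25/16.
E[S | T ≥ 5] = (25/16) / (1/4) = 25/4.

25/4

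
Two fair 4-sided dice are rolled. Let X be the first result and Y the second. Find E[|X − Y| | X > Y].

Outcomes with X > Y: (2,1), (3,1), (3,2), (4,1), (4,2), (4,3), each with probability 1/16.
E[|X − Y| | X > Y] = (1 + 2 + 1 + 3 + 2 + 1) / 6 = 5/3.

5/3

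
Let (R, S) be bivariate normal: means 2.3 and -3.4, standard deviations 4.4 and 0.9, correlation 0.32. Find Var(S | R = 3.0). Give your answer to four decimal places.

For a bivariate normal, Var(S | R=x) = σ_S²(1 − ρ²).
Var(S | R=3.0) = (0.9)²·(1 − (0.32)²) = 0.81·0.8976 = 0.7271.

0.7271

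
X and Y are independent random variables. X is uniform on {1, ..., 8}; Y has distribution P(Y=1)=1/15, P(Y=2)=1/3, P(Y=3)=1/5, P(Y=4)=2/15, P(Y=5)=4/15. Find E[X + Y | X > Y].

P(X > Y) = 3/5.
Summing (X+Y)·P(x,y) over outcomes with X > Y gives 21/4.
E[X + Y | X > Y] = (21/4) / (3/5) = 35/4.

35/4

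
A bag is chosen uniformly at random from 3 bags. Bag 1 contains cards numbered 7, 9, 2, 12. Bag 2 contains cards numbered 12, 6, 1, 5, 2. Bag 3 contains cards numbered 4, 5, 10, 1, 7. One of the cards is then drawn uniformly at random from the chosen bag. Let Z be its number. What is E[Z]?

E[Z | bag 1] = (7+9+2+12)/4 = 15/2.
E[Z | bag 2] = (12+6+1+5+2)/5 = 26/5.
E[Z | bag 3] = (4+5+10+1+7)/5 = 27/5.
E[Z] = (1/3)·(15/2) + (1/3)·(26/5) + (1/3)·(27/5) = 181/30.

181/30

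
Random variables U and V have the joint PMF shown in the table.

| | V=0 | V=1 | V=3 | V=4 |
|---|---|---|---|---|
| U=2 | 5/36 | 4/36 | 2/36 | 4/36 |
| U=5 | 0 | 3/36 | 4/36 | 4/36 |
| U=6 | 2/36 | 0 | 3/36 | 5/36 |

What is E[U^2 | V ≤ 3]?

P(V ≤ 3) = 23/36.
Summing U^2·P(U=x,V=y) over the conditioning event gives 133/12.
E[U^2 | V ≤ 3] = (133/12) / (23/36) = 399/23.

399/23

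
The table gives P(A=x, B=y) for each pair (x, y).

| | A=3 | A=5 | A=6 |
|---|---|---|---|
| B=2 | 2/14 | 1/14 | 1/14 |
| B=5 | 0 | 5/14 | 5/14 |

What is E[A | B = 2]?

P(B = 2) = 2/7.
Σ A·P over the event = 3·(2/14) + 5·(1/14) + 6·(1/14) = 17/14.
E[A | B = 2] = (17/14) / (2/7) = 17/4.

17/4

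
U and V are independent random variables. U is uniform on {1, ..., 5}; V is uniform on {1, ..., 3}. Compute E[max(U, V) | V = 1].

3

Outcomes with V = 1: (1,1), (2,1), (3,1), (4,1), (5,1), each with probability 1/15.
E[max(U, V) | V = 1] = (1 + 2 + 3 + 4 + 5) / 5 = 3.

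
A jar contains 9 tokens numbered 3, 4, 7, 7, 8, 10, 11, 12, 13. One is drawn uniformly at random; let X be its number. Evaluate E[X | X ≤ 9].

29/5

P(X ≤ 9) = 5/9.
Σ over the event: 3·1/9 + 4·1/9 + 7·2/9 + 8·1/9 = 29/9.
E[X | X ≤ 9] = (29/9) / (5/9) = 29/5.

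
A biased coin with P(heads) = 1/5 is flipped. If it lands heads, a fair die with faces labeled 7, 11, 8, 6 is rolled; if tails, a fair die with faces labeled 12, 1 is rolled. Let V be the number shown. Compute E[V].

E[V | heads] = (7+11+8+6)/4 = 8.
E[V | tails] = (12+1)/2 = 13/2.
By the law of total expectation,
E[V] = (1/5)·(8) + (4/5)·(13/2) = 34/5.

34/5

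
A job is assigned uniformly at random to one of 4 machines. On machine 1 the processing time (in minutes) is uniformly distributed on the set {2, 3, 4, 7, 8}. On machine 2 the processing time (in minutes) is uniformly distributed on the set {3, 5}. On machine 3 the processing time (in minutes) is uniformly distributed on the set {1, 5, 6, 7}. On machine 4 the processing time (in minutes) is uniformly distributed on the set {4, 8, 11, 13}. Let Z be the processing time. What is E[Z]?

451/80

E[Z | machine 1] = (2+3+4+7+8)/5 = 24/5.
E[Z | machine 2] = (3+5)/2 = 4.
E[Z | machine 3] = (1+5+6+7)/4 = 19/4.
E[Z | machine 4] = (4+8+11+13)/4 = 9.
E[Z] = (1/4)·(24/5) + (1/4)·(4) + (1/4)·(19/4) + (1/4)·(9) = 451/80.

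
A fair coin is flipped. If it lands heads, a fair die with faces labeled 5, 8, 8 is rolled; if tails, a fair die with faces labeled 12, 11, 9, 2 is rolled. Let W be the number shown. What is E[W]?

31/4

E[W | heads] = (5+8+8)/3 = 7.
E[W | tails] = (12+11+9+2)/4 = 17/2.
By the law of total expectation,
E[W] = (1/2)·(7) + (1/2)·(17/2) = 31/4.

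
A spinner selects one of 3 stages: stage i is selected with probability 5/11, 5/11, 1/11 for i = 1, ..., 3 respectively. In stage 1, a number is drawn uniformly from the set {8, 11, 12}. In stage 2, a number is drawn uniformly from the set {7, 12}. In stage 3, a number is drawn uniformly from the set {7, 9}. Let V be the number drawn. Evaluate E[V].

643/66

E[V | stage 1] = (8+11+12)/3 = 31/3.
E[V | stage 2] = (7+12)/2 = 19/2.
E[V | stage 3] = (7+9)/2 = 8.
E[V] = (5/11)·(31/3) + (5/11)·(19/2) + (1/11)·(8) = 643/66.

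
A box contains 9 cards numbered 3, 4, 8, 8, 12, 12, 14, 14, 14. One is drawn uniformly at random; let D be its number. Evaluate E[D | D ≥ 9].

P(D ≥ 9) = 5/9.
Σ over the event: 12·2/9 + 14·1/3 = 22/3.
E[D | D ≥ 9] = (22/3) / (5/9) = 66/5.

66/5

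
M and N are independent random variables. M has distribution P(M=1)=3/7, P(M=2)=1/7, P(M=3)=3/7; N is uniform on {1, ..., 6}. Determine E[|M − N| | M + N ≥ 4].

P(M + N ≥ 4) = 5/6.
Summing |M−N|·P(x,y) over outcomes with M + N ≥ 4 gives 79/42.
E[|M − N| | M + N ≥ 4] = (79/42) / (5/6) = 79/35.

79/35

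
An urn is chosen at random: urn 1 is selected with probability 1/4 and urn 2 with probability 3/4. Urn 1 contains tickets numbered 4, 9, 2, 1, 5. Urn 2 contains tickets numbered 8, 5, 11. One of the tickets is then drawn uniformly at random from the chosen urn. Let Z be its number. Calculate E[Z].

E[Z | urn 1] = (4+9+2+1+5)/5 = 21/5.
E[Z | urn 2] = (8+5+11)/3 = 8.
E[Z] = (1/4)·(21/5) + (3/4)·(8) = 141/20.

141/20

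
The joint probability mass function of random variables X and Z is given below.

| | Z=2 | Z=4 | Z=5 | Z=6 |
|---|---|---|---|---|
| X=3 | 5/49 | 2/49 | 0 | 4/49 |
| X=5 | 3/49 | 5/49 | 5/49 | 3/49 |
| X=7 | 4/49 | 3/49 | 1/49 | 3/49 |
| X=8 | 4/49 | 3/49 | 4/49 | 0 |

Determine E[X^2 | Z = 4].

P(Z = 4) = 13/49.
Σ X^2·P over the event = 9·(2/49) + 25·(5/49) + 49·(3/49) + 64·(3/49) = 482/49.
E[X^2 | Z = 4] = (482/49) / (13/49) = 482/13.

482/13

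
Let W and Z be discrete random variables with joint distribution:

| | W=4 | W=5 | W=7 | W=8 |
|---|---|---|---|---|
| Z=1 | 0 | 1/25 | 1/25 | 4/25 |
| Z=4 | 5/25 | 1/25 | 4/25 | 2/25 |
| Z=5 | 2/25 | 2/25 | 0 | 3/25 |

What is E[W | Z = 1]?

P(Z = 1) = 6/25.
Σ W·P over the event = 5·(1/25) + 7·(1/25) + 8·(4/25) = 44/25.
E[W | Z = 1] = (44/25) / (6/25) = 22/3.

22/3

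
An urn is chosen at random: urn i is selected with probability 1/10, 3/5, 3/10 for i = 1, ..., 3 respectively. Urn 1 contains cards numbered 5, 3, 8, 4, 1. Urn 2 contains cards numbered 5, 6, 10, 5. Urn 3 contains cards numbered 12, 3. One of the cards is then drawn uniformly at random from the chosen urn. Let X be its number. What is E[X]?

657/100

E[X | urn 1] = (5+3+8+4+1)/5 = 21/5.
E[X | urn 2] = (5+6+10+5)/4 = 13/2.
E[X | urn 3] = (12+3)/2 = 15/2.
By the law of total expectation,
E[X] = (1/10)·(21/5) + (3/5)·(13/2) + (3/10)·(15/2) = 657/100.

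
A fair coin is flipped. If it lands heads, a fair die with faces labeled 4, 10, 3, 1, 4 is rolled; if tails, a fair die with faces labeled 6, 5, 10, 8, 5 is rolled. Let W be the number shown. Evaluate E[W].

28/5

E[W | heads] = (4+10+3+1+4)/5 = 22/5.
E[W | tails] = (6+5+10+8+5)/5 = 34/5.
By the law of total expectation,
E[W] = (1/2)·(22/5) + (1/2)·(34/5) = 28/5.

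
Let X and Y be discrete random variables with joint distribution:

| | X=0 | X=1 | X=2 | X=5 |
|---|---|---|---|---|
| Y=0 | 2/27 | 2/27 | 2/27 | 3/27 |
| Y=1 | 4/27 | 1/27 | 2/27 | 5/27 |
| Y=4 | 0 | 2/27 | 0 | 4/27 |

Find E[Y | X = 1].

9/5

P(X = 1) = 5/27.
Σ Y·P over the event = 0·(2/27) + 1·(1/27) + 4·(2/27) = 1/3.
E[Y | X = 1] = (1/3) / (5/27) = 9/5.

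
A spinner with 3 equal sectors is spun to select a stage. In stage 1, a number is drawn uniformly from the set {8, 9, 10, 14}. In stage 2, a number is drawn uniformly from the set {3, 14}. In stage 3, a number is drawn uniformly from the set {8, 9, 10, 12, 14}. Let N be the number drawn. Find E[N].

587/60

E[N | stage 1] = (8+9+10+14)/4 = 41/4.
E[N | stage 2] = (3+14)/2 = 17/2.
E[N | stage 3] = (8+9+10+12+14)/5 = 53/5.
By the law of total expectation,
E[N] = (1/3)·(41/4) + (1/3)·(17/2) + (1/3)·(53/5) = 587/60.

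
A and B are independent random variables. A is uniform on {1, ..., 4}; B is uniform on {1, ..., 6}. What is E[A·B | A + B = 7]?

P(A + B = 7) = 1/6.
Summing AB·P(x,y) over outcomes with A + B = 7 gives 5/3.
E[A·B | A + B = 7] = (5/3) / (1/6) = 10.

10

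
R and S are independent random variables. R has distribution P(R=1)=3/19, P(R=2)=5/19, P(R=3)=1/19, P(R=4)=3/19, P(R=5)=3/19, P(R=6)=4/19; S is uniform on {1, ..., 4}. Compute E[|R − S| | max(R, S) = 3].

P(max(R, S) = 3) = 11/76.
Summing |R−S|·P(x,y) over outcomes with max(R, S) = 3 gives 7/38.
E[|R − S| | max(R, S) = 3] = (7/38) / (11/76) = 14/11.

14/11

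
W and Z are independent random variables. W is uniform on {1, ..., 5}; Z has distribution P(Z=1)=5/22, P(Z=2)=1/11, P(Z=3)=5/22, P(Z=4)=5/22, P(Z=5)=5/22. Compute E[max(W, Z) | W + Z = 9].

5

P(W + Z = 9) = 1/11.
Summing max(W,Z)·P(x,y) over outcomes with W + Z = 9 gives 5/11.
E[max(W, Z) | W + Z = 9] = (5/11) / (1/11) = 5.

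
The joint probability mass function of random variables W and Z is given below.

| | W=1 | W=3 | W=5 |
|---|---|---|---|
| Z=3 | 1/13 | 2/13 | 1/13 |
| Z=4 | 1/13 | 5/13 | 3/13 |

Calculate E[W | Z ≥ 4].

P(Z ≥ 4) = 9/13.
Σ W·P over the event = 1·(1/13) + 3·(5/13) + 5·(3/13) = 31/13.
E[W | Z ≥ 4] = (31/13) / (9/13) = 31/9.

31/9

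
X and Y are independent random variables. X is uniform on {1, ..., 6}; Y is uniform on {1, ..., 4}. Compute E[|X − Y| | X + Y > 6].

11/5

P(X + Y > 6) = 5/12.
Summing |X−Y|·P(x,y) over outcomes with X + Y > 6 gives 11/12.
E[|X − Y| | X + Y > 6] = (11/12) / (5/12) = 11/5.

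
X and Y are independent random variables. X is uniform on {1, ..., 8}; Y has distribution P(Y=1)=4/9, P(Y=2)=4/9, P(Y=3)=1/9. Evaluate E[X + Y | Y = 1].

P(Y = 1) = 4/9.
Summing (X+Y)·P(x,y) over outcomes with Y = 1 gives 22/9.
E[X + Y | Y = 1] = (22/9) / (4/9) = 11/2.

11/2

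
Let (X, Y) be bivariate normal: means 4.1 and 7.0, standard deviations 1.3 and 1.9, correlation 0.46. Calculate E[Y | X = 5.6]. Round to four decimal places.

E[Y | X=x] = μ_Y + ρ(σ_Y/σ_X)(x − μ_X) for jointly normal variables.
E[Y | X=5.6] = 7.0 + (0.46)·(1.9/1.3)·(5.6 − (4.1)) = 7.0 + (0.67231)·(1.5) = 8.0085.

8.0085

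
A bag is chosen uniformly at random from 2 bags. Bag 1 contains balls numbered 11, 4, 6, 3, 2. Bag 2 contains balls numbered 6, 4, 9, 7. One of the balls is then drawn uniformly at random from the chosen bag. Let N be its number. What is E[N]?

E[N | bag 1] = (11+4+6+3+2)/5 = 26/5.
E[N | bag 2] = (6+4+9+7)/4 = 13/2.
E[N] = (1/2)·(26/5) + (1/2)·(13/2) = 117/20.

117/20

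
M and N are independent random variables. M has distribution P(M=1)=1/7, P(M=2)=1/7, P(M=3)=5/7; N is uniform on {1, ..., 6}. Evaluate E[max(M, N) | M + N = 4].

P(M + N = 4) = 1/6.
Summing max(M,N)·P(x,y) over outcomes with M + N = 4 gives 10/21.
E[max(M, N) | M + N = 4] = (10/21) / (1/6) = 20/7.

20/7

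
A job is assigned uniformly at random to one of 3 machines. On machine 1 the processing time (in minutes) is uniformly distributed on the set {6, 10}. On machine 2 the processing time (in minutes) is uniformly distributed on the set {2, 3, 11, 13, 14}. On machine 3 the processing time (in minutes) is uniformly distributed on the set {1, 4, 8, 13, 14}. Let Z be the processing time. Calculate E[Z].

E[Z | machine 1] = (6+10)/2 = 8.
E[Z | machine 2] = (2+3+11+13+14)/5 = 43/5.
E[Z | machine 3] = (1+4+8+13+14)/5 = 8.
E[Z] = (1/3)·(8) + (1/3)·(43/5) + (1/3)·(8) = 41/5.

41/5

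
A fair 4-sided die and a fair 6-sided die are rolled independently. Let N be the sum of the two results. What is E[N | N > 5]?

52/7

P(N > 5) = 7/12.
Σ over the event: 6·1/6 + 7·1/6 + 8·1/8 + 9·1/12 + 10·1/24 = 13/3.
E[N | N > 5] = (13/3) / (7/12) = 52/7.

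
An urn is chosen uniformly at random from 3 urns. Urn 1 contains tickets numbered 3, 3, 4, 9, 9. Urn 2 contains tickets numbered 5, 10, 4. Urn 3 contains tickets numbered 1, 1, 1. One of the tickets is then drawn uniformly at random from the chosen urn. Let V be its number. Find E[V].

194/45

E[V | urn 1] = (3+3+4+9+9)/5 = 28/5.
E[V | urn 2] = (5+10+4)/3 = 19/3.
E[V | urn 3] = (1+1+1)/3 = 1.
E[V] = (1/3)·(28/5) + (1/3)·(19/3) + (1/3)·(1) = 194/45.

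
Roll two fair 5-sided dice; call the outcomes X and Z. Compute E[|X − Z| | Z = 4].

7/5

Outcomes with Z = 4: (1,4), (2,4), (3,4), (4,4), (5,4), each with probability 1/25.
E[|X − Z| | Z = 4] = (3 + 2 + 1 + 0 + 1) / 5 = 7/5.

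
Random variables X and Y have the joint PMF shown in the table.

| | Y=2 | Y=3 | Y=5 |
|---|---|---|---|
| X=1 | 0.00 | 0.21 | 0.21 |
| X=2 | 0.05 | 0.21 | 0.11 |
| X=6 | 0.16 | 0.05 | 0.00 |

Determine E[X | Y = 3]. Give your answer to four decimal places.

P(Y = 3) = 0.47.
Σ X·P over the event = 1·(0.21) + 2·(0.21) + 6·(0.05) = 0.93.
E[X | Y = 3] = (0.93) / (0.47) = 1.9787.

1.9787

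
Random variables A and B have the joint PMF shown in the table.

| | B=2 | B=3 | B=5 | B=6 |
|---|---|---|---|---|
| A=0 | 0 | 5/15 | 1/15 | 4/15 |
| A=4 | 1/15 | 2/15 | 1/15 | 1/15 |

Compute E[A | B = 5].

2

P(B = 5) = 2/15.
Σ A·P over the event = 0·(1/15) + 4·(1/15) = 4/15.
E[A | B = 5] = (4/15) / (2/15) = 2.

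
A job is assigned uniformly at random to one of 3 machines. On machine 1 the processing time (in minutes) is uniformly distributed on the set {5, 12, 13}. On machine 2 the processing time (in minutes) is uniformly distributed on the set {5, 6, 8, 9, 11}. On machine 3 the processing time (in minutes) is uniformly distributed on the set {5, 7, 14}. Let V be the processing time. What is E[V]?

E[V | machine 1] = (5+12+13)/3 = 10.
E[V | machine 2] = (5+6+8+9+11)/5 = 39/5.
E[V | machine 3] = (5+7+14)/3 = 26/3.
By the law of total expectation,
E[V] = (1/3)·(10) + (1/3)·(39/5) + (1/3)·(26/3) = 397/45.

397/45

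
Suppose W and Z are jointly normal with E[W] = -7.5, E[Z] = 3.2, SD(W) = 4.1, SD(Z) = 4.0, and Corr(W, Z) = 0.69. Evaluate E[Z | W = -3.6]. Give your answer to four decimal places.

5.8254

For a bivariate normal, E[Z | W=x] = μ_Z + ρ·(σ_Z/σ_W)·(x − μ_W).
E[Z | W=-3.6] = 3.2 + (0.69)·(4.0/4.1)·(-3.6 − (-7.5)) = 3.2 + (0.67317)·(3.9) = 5.8254.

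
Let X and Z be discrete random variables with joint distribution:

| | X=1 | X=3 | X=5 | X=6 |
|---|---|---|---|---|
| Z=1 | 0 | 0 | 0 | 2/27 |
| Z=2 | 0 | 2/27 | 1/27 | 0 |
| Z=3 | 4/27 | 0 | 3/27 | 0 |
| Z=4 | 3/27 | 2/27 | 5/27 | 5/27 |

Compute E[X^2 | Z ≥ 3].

405/22

P(Z ≥ 3) = 22/27.
Σ X^2·P over the event = 1·(4/27) + 1·(3/27) + 9·(2/27) + 25·(3/27) + 25·(5/27) + 36·(5/27) = 15.
E[X^2 | Z ≥ 3] = (15) / (22/27) = 405/22.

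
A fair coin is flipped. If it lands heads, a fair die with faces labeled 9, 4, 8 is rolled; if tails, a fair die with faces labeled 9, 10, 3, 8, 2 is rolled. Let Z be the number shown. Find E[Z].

E[Z | heads] = (9+4+8)/3 = 7.
E[Z | tails] = (9+10+3+8+2)/5 = 32/5.
E[Z] = (1/2)·(7) + (1/2)·(32/5) = 67/10.

67/10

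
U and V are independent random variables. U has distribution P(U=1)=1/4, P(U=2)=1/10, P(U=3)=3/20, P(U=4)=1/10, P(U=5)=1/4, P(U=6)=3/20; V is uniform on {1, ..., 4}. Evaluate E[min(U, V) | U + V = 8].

29/10

P(U + V = 8) = 1/8.
Summing min(U,V)·P(x,y) over outcomes with U + V = 8 gives 29/80.
E[min(U, V) | U + V = 8] = (29/80) / (1/8) = 29/10.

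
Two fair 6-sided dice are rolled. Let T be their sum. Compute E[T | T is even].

P(T is even) = 1/2.
Σ over the event: 2·1/36 + 4·1/12 + 6·5/36 + 8·5/36 + 10·1/12 + 12·1/36 = 7/2.
E[T | T is even] = (7/2) / (1/2) = 7.

7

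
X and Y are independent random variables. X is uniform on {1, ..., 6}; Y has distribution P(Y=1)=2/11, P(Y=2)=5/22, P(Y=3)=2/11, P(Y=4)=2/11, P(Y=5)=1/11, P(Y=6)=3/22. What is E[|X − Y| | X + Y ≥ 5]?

229/106

P(X + Y ≥ 5) = 53/66.
Summing |X−Y|·P(x,y) over outcomes with X + Y ≥ 5 gives 229/132.
E[|X − Y| | X + Y ≥ 5] = (229/132) / (53/66) = 229/106.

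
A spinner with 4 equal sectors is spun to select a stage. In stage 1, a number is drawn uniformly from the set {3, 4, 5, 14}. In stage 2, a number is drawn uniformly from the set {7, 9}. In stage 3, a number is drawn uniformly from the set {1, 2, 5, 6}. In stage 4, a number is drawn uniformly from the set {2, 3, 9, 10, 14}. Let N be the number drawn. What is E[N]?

32/5

E[N | stage 1] = (3+4+5+14)/4 = 13/2.
E[N | stage 2] = (7+9)/2 = 8.
E[N | stage 3] = (1+2+5+6)/4 = 7/2.
E[N | stage 4] = (2+3+9+10+14)/5 = 38/5.
By the law of total expectation,
E[N] = (1/4)·(13/2) + (1/4)·(8) + (1/4)·(7/2) + (1/4)·(38/5) = 32/5.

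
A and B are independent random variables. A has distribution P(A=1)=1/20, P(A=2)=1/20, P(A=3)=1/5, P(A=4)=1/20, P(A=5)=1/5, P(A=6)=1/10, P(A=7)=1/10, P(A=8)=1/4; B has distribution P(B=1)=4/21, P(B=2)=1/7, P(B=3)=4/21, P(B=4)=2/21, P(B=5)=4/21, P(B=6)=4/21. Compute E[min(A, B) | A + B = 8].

33/13

P(A + B = 8) = 13/105.
Summing min(A,B)·P(x,y) over outcomes with A + B = 8 gives 11/35.
E[min(A, B) | A + B = 8] = (11/35) / (13/105) = 33/13.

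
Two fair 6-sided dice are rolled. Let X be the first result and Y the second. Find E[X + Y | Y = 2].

Outcomes with Y = 2: (1,2), (2,2), (3,2), (4,2), (5,2), (6,2), each with probability 1/36.
E[X + Y | Y = 2] = (3 + 4 + 5 + 6 + 7 + 8) / 6 = 11/2.

11/2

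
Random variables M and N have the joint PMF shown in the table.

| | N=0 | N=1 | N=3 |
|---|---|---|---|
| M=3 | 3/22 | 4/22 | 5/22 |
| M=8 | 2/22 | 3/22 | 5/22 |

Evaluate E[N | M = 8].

P(M = 8) = 5/11.
Summing N·P(M=x,N=y) over the conditioning event gives 9/11.
E[N | M = 8] = (9/11) / (5/11) = 9/5.

9/5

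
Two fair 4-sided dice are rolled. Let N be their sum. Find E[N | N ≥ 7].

P(N ≥ 7) = 3/16.
Σ over the event: 7·1/8 + 8·1/16 = 11/8.
E[N | N ≥ 7] = (11/8) / (3/16) = 22/3.

22/3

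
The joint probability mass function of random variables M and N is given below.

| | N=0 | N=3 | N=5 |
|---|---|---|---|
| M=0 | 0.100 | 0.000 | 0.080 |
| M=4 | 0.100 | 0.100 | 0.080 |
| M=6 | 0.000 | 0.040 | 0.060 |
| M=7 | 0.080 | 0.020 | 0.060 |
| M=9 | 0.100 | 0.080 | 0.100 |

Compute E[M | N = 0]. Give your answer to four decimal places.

4.8947

P(N = 0) = 0.380.
Σ M·P over the event = 0·(0.100) + 4·(0.100) + 7·(0.080) + 9·(0.100) = 1.860.
E[M | N = 0] = (1.860) / (0.380) = 4.8947.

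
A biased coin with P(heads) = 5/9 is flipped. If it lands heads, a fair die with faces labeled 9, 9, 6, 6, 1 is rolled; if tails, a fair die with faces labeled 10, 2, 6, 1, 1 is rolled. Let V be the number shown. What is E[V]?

E[V | heads] = (9+9+6+6+1)/5 = 31/5.
E[V | tails] = (10+2+6+1+1)/5 = 4.
By the law of total expectation,
E[V] = (5/9)·(31/5) + (4/9)·(4) = 47/9.

47/9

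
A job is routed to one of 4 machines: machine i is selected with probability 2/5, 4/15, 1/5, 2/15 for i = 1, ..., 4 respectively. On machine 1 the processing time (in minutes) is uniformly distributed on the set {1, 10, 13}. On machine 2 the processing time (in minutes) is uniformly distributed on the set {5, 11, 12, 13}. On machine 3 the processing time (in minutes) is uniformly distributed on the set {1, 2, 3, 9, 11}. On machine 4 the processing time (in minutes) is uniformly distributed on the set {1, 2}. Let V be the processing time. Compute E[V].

E[V | machine 1] = (1+10+13)/3 = 8.
E[V | machine 2] = (5+11+12+13)/4 = 41/4.
E[V | machine 3] = (1+2+3+9+11)/5 = 26/5.
E[V | machine 4] = (1+2)/2 = 3/2.
E[V] = (2/5)·(8) + (4/15)·(41/4) + (1/5)·(26/5) + (2/15)·(3/2) = 538/75.

538/75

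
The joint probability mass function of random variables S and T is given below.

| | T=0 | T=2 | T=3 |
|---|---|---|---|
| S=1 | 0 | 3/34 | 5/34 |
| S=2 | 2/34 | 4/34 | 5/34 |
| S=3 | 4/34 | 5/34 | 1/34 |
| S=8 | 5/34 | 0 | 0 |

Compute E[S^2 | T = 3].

P(T = 3) = 11/34.
Summing S^2·P(S=x,T=y) over the conditioning event gives 1.
E[S^2 | T = 3] = (1) / (11/34) = 34/11.

34/11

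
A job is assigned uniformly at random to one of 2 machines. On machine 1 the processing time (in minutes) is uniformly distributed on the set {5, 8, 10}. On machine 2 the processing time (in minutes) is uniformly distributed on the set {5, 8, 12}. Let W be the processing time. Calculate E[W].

E[W | machine 1] = (5+8+10)/3 = 23/3.
E[W | machine 2] = (5+8+12)/3 = 25/3.
By the law of total expectation,
E[W] = (1/2)·(23/3) + (1/2)·(25/3) = 8.

8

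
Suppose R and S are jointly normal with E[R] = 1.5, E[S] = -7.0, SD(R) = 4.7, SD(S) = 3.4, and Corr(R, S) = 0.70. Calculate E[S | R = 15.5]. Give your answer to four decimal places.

E[S | R=x] = μ_S + ρ(σ_S/σ_R)(x − μ_R) for jointly normal variables.
E[S | R=15.5] = -7.0 + (0.70)·(3.4/4.7)·(15.5 − (1.5)) = -7.0 + (0.506383)·(14) = 0.0894.

0.0894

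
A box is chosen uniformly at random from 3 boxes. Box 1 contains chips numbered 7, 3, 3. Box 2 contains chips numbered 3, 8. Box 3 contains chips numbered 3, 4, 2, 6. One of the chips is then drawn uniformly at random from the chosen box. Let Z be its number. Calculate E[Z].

163/36

E[Z | box 1] = (7+3+3)/3 = 13/3.
E[Z | box 2] = (3+8)/2 = 11/2.
E[Z | box 3] = (3+4+2+6)/4 = 15/4.
By the law of total expectation,
E[Z] = (1/3)·(13/3) + (1/3)·(11/2) + (1/3)·(15/4) = 163/36.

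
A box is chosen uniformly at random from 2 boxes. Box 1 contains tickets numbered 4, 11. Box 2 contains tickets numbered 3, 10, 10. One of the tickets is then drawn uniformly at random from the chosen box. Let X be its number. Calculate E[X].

E[X | box 1] = (4+11)/2 = 15/2.
E[X | box 2] = (3+10+10)/3 = 23/3.
By the law of total expectation,
E[X] = (1/2)·(15/2) + (1/2)·(23/3) = 91/12.

91/12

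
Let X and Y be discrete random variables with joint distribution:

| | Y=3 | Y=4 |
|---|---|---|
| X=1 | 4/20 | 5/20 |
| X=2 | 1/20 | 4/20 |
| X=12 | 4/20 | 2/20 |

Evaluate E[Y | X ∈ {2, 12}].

P(X ∈ {2, 12}) = 11/20.
Σ Y·P over the event = 3·(1/20) + 4·(4/20) + 3·(4/20) + 4·(2/20) = 39/20.
E[Y | X ∈ {2, 12}] = (39/20) / (11/20) = 39/11.

39/11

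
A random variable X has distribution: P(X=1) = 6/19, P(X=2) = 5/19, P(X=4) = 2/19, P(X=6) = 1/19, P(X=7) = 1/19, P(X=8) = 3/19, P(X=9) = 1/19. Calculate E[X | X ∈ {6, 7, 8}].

P(X ∈ {6, 7, 8}) = 5/19.
Σ over the event: 6·1/19 + 7·1/19 + 8·3/19 = 37/19.
E[X | X ∈ {6, 7, 8}] = (37/19) / (5/19) = 37/5.

37/5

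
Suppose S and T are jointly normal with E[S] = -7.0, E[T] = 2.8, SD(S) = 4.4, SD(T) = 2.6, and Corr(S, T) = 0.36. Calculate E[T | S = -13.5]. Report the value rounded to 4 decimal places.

For a bivariate normal, E[T | S=x] = μ_T + ρ·(σ_T/σ_S)·(x − μ_S).
E[T | S=-13.5] = 2.8 + (0.36)·(2.6/4.4)·(-13.5 − (-7.0)) = 2.8 + (0.21273)·(-6.5) = 1.4173.

1.4173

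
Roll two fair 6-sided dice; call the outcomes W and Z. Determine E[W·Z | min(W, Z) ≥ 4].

25

P(min(W, Z) ≥ 4) = 1/4.
Summing WZ·P(x,y) over outcomes with min(W, Z) ≥ 4 gives 25/4.
E[W·Z | min(W, Z) ≥ 4] = (25/4) / (1/4) = 25.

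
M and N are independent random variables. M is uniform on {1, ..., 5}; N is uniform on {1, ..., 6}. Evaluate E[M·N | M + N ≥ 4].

310/27

P(M + N ≥ 4) = 9/10.
Summing MN·P(x,y) over outcomes with M + N ≥ 4 gives 31/3.
E[M·N | M + N ≥ 4] = (31/3) / (9/10) = 310/27.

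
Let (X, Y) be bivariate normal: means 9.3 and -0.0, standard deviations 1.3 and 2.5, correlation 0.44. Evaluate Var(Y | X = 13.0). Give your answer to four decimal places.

The conditional variance in a bivariate normal is σ_Y²(1 − ρ²), independent of x.
Var(Y | X=13.0) = (2.5)²·(1 − (0.44)²) = 6.25·0.8064 = 5.0400.

5.0400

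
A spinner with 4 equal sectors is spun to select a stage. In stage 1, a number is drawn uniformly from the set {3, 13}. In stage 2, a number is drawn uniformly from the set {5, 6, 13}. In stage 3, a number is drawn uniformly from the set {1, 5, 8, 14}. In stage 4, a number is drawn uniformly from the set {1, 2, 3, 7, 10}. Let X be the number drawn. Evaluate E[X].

69/10

E[X | stage 1] = (3+13)/2 = 8.
E[X | stage 2] = (5+6+13)/3 = 8.
E[X | stage 3] = (1+5+8+14)/4 = 7.
E[X | stage 4] = (1+2+3+7+10)/5 = 23/5.
By the law of total expectation,
E[X] = (1/4)·(8) + (1/4)·(8) + (1/4)·(7) + (1/4)·(23/5) = 69/10.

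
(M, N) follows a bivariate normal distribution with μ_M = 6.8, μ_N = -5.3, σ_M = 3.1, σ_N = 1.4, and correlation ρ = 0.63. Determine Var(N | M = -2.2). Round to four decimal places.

1.1821

The conditional variance in a bivariate normal is σ_N²(1 − ρ²), independent of x.
Var(N | M=-2.2) = (1.4)²·(1 − (0.63)²) = 1.96·0.6031 = 1.1821.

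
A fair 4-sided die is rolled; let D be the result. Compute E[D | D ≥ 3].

Given D ≥ 3, D is equally likely to be any of {3, 4}.
E[D | D ≥ 3] = (3 + 4) / 2 = 7/2.

7/2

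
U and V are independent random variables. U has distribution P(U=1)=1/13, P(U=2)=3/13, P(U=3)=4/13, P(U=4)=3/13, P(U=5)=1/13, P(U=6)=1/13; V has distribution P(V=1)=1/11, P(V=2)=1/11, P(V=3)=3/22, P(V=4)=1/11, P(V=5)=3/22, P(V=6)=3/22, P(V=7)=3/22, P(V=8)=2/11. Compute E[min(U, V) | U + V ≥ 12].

143/29

P(U + V ≥ 12) = 29/286.
Summing min(U,V)·P(x,y) over outcomes with U + V ≥ 12 gives 1/2.
E[min(U, V) | U + V ≥ 12] = (1/2) / (29/286) = 143/29.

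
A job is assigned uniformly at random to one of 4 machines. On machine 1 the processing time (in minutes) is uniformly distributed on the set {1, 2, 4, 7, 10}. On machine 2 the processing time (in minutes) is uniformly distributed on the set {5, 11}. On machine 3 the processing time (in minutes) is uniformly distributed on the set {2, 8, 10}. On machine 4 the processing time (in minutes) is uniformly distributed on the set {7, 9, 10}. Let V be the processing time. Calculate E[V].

211/30

E[V | machine 1] = (1+2+4+7+10)/5 = 24/5.
E[V | machine 2] = (5+11)/2 = 8.
E[V | machine 3] = (2+8+10)/3 = 20/3.
E[V | machine 4] = (7+9+10)/3 = 26/3.
By the law of total expectation,
E[V] = (1/4)·(24/5) + (1/4)·(8) + (1/4)·(20/3) + (1/4)·(26/3) = 211/30.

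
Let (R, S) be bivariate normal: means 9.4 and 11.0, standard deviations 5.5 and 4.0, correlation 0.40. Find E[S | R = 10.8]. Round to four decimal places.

11.4073

For a bivariate normal, E[S | R=x] = μ_S + ρ·(σ_S/σ_R)·(x − μ_R).
E[S | R=10.8] = 11.0 + (0.40)·(4.0/5.5)·(10.8 − (9.4)) = 11.0 + (0.29091)·(1.4) = 11.4073.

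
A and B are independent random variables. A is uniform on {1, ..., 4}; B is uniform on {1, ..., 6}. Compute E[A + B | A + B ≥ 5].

62/9

P(A + B ≥ 5) = 3/4.
Summing (A+B)·P(x,y) over outcomes with A + B ≥ 5 gives 31/6.
E[A + B | A + B ≥ 5] = (31/6) / (3/4) = 62/9.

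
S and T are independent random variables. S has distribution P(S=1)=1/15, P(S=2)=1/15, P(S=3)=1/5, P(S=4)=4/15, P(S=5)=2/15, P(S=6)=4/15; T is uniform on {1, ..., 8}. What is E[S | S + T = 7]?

62/15

P(S + T = 7) = 1/8.
Summing S·P(x,y) over outcomes with S + T = 7 gives 31/60.
E[S | S + T = 7] = (31/60) / (1/8) = 62/15.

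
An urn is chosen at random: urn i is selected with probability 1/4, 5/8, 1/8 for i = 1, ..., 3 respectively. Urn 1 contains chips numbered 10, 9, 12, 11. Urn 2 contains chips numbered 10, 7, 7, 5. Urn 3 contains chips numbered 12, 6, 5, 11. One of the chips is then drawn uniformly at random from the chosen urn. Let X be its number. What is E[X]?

E[X | urn 1] = (10+9+12+11)/4 = 21/2.
E[X | urn 2] = (10+7+7+5)/4 = 29/4.
E[X | urn 3] = (12+6+5+11)/4 = 17/2.
E[X] = (1/4)·(21/2) + (5/8)·(29/4) + (1/8)·(17/2) = 263/32.

263/32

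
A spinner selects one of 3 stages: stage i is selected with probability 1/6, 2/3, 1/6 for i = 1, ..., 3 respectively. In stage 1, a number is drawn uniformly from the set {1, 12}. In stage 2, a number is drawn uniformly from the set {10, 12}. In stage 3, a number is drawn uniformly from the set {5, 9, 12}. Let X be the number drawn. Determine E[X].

355/36

E[X | stage 1] = (1+12)/2 = 13/2.
E[X | stage 2] = (10+12)/2 = 11.
E[X | stage 3] = (5+9+12)/3 = 26/3.
By the law of total expectation,
E[X] = (1/6)·(13/2) + (2/3)·(11) + (1/6)·(26/3) = 355/36.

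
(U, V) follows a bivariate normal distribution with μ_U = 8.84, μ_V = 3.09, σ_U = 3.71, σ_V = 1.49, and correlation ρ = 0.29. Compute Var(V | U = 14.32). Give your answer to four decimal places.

For a bivariate normal, Var(V | U=x) = σ_V²(1 − ρ²).
Var(V | U=14.32) = (1.49)²·(1 − (0.29)²) = 2.2201·0.9159 = 2.0334.

2.0334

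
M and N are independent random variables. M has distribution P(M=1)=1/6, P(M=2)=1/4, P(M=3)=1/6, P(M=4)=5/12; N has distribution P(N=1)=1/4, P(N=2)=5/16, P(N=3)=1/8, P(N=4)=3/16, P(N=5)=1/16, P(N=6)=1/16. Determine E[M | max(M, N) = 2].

P(max(M, N) = 2) = 37/192.
Summing M·P(x,y) over outcomes with max(M, N) = 2 gives 1/3.
E[M | max(M, N) = 2] = (1/3) / (37/192) = 64/37.

64/37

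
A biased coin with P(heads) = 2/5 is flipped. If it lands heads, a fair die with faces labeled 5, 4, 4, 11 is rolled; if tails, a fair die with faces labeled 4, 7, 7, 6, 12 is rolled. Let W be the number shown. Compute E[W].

168/25

E[W | heads] = (5+4+4+11)/4 = 6.
E[W | tails] = (4+7+7+6+12)/5 = 36/5.
By the law of total expectation,
E[W] = (2/5)·(6) + (3/5)·(36/5) = 168/25.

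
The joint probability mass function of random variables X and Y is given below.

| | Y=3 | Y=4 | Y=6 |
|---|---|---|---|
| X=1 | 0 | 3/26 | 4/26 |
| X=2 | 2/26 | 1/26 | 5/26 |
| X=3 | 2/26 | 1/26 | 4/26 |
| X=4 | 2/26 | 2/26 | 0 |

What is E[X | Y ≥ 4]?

21/10

P(Y ≥ 4) = 10/13.
Σ X·P over the event = 1·(3/26) + 1·(4/26) + 2·(1/26) + 2·(5/26) + 3·(1/26) + 3·(4/26) + 4·(2/26) = 21/13.
E[X | Y ≥ 4] = (21/13) / (10/13) = 21/10.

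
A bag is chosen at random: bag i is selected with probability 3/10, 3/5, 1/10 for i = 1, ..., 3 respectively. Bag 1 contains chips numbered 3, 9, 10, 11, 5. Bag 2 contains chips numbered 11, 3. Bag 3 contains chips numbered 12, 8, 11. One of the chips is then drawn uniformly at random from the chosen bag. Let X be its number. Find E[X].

E[X | bag 1] = (3+9+10+11+5)/5 = 38/5.
E[X | bag 2] = (11+3)/2 = 7.
E[X | bag 3] = (12+8+11)/3 = 31/3.
By the law of total expectation,
E[X] = (3/10)·(38/5) + (3/5)·(7) + (1/10)·(31/3) = 1127/150.

1127/150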